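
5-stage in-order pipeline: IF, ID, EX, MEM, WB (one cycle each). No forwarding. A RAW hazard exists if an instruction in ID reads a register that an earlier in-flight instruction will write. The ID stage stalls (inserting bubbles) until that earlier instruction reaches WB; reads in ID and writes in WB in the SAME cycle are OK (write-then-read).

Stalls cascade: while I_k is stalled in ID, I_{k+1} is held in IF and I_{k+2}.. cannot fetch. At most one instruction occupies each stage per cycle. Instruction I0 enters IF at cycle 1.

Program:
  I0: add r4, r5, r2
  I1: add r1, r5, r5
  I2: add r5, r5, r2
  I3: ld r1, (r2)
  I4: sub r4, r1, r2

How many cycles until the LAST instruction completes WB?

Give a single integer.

I0 add r4 <- r5,r2: IF@1 ID@2 stall=0 (-) EX@3 MEM@4 WB@5
I1 add r1 <- r5,r5: IF@2 ID@3 stall=0 (-) EX@4 MEM@5 WB@6
I2 add r5 <- r5,r2: IF@3 ID@4 stall=0 (-) EX@5 MEM@6 WB@7
I3 ld r1 <- r2: IF@4 ID@5 stall=0 (-) EX@6 MEM@7 WB@8
I4 sub r4 <- r1,r2: IF@5 ID@6 stall=2 (RAW on I3.r1 (WB@8)) EX@9 MEM@10 WB@11

Answer: 11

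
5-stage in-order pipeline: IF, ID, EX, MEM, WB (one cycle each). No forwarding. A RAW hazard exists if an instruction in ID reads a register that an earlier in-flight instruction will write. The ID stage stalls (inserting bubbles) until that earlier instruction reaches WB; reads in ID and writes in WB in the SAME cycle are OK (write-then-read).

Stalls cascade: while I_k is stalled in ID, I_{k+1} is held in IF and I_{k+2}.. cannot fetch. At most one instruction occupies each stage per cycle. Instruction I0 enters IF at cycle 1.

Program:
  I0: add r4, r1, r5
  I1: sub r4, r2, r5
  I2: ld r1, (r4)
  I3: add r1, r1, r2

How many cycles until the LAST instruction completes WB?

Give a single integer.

I0 add r4 <- r1,r5: IF@1 ID@2 stall=0 (-) EX@3 MEM@4 WB@5
I1 sub r4 <- r2,r5: IF@2 ID@3 stall=0 (-) EX@4 MEM@5 WB@6
I2 ld r1 <- r4: IF@3 ID@4 stall=2 (RAW on I1.r4 (WB@6)) EX@7 MEM@8 WB@9
I3 add r1 <- r1,r2: IF@4 ID@7 stall=2 (RAW on I2.r1 (WB@9)) EX@10 MEM@11 WB@12

Answer: 12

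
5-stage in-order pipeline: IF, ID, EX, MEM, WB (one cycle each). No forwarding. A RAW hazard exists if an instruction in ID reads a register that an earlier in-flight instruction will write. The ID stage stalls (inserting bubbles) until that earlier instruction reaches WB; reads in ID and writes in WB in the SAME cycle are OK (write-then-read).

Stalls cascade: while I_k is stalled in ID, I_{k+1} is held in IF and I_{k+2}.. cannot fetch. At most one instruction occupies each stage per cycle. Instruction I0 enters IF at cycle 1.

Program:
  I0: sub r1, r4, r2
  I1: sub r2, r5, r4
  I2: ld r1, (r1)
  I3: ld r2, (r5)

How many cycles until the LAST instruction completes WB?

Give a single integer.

Answer: 9

Derivation:
I0 sub r1 <- r4,r2: IF@1 ID@2 stall=0 (-) EX@3 MEM@4 WB@5
I1 sub r2 <- r5,r4: IF@2 ID@3 stall=0 (-) EX@4 MEM@5 WB@6
I2 ld r1 <- r1: IF@3 ID@4 stall=1 (RAW on I0.r1 (WB@5)) EX@6 MEM@7 WB@8
I3 ld r2 <- r5: IF@4 ID@6 stall=0 (-) EX@7 MEM@8 WB@9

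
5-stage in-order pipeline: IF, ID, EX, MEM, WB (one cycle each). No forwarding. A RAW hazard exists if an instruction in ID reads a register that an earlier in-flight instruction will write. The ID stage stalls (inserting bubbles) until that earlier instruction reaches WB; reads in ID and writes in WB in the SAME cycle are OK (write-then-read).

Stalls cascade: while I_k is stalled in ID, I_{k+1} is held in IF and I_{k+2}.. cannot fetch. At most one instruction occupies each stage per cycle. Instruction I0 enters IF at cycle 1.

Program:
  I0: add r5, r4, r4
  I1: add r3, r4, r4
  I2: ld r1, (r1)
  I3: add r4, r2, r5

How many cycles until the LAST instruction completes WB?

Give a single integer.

Answer: 8

Derivation:
I0 add r5 <- r4,r4: IF@1 ID@2 stall=0 (-) EX@3 MEM@4 WB@5
I1 add r3 <- r4,r4: IF@2 ID@3 stall=0 (-) EX@4 MEM@5 WB@6
I2 ld r1 <- r1: IF@3 ID@4 stall=0 (-) EX@5 MEM@6 WB@7
I3 add r4 <- r2,r5: IF@4 ID@5 stall=0 (-) EX@6 MEM@7 WB@8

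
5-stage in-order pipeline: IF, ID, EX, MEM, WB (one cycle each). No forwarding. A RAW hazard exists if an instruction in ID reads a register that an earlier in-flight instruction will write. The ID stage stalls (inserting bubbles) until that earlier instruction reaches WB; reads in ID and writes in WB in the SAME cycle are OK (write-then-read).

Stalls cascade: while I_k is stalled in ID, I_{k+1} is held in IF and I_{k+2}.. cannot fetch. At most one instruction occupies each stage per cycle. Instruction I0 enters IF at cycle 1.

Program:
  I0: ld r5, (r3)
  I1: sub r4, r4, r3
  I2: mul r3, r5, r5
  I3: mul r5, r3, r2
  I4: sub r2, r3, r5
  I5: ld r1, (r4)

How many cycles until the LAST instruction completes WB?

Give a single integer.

I0 ld r5 <- r3: IF@1 ID@2 stall=0 (-) EX@3 MEM@4 WB@5
I1 sub r4 <- r4,r3: IF@2 ID@3 stall=0 (-) EX@4 MEM@5 WB@6
I2 mul r3 <- r5,r5: IF@3 ID@4 stall=1 (RAW on I0.r5 (WB@5)) EX@6 MEM@7 WB@8
I3 mul r5 <- r3,r2: IF@4 ID@6 stall=2 (RAW on I2.r3 (WB@8)) EX@9 MEM@10 WB@11
I4 sub r2 <- r3,r5: IF@6 ID@9 stall=2 (RAW on I3.r5 (WB@11)) EX@12 MEM@13 WB@14
I5 ld r1 <- r4: IF@9 ID@12 stall=0 (-) EX@13 MEM@14 WB@15

Answer: 15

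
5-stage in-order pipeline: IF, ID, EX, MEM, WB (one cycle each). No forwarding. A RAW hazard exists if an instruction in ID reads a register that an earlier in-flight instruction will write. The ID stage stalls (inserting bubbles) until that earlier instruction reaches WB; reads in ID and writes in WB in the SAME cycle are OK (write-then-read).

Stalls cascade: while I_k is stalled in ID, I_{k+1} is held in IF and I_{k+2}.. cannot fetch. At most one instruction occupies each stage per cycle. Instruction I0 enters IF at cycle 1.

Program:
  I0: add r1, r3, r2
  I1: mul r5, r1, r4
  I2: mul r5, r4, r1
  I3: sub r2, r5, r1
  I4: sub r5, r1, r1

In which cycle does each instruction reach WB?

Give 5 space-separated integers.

I0 add r1 <- r3,r2: IF@1 ID@2 stall=0 (-) EX@3 MEM@4 WB@5
I1 mul r5 <- r1,r4: IF@2 ID@3 stall=2 (RAW on I0.r1 (WB@5)) EX@6 MEM@7 WB@8
I2 mul r5 <- r4,r1: IF@3 ID@6 stall=0 (-) EX@7 MEM@8 WB@9
I3 sub r2 <- r5,r1: IF@6 ID@7 stall=2 (RAW on I2.r5 (WB@9)) EX@10 MEM@11 WB@12
I4 sub r5 <- r1,r1: IF@7 ID@10 stall=0 (-) EX@11 MEM@12 WB@13

Answer: 5 8 9 12 13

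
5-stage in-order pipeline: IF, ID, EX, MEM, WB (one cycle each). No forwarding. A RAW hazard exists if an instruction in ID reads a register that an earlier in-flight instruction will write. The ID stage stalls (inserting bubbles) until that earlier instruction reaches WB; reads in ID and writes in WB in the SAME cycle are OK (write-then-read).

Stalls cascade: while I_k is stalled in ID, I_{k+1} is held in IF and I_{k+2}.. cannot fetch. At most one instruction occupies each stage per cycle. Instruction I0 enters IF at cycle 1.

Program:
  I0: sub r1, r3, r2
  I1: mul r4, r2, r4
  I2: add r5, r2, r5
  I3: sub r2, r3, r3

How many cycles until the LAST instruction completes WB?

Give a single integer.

I0 sub r1 <- r3,r2: IF@1 ID@2 stall=0 (-) EX@3 MEM@4 WB@5
I1 mul r4 <- r2,r4: IF@2 ID@3 stall=0 (-) EX@4 MEM@5 WB@6
I2 add r5 <- r2,r5: IF@3 ID@4 stall=0 (-) EX@5 MEM@6 WB@7
I3 sub r2 <- r3,r3: IF@4 ID@5 stall=0 (-) EX@6 MEM@7 WB@8

Answer: 8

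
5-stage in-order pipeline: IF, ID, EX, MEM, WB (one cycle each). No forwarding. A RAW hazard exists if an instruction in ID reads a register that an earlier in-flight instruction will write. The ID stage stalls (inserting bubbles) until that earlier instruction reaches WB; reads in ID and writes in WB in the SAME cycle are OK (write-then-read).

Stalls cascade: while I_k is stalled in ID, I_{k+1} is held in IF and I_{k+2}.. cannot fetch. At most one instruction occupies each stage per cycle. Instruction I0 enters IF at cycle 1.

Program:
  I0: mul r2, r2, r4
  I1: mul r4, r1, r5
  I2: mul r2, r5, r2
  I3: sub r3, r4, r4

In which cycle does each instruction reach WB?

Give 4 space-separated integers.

Answer: 5 6 8 9

Derivation:
I0 mul r2 <- r2,r4: IF@1 ID@2 stall=0 (-) EX@3 MEM@4 WB@5
I1 mul r4 <- r1,r5: IF@2 ID@3 stall=0 (-) EX@4 MEM@5 WB@6
I2 mul r2 <- r5,r2: IF@3 ID@4 stall=1 (RAW on I0.r2 (WB@5)) EX@6 MEM@7 WB@8
I3 sub r3 <- r4,r4: IF@4 ID@6 stall=0 (-) EX@7 MEM@8 WB@9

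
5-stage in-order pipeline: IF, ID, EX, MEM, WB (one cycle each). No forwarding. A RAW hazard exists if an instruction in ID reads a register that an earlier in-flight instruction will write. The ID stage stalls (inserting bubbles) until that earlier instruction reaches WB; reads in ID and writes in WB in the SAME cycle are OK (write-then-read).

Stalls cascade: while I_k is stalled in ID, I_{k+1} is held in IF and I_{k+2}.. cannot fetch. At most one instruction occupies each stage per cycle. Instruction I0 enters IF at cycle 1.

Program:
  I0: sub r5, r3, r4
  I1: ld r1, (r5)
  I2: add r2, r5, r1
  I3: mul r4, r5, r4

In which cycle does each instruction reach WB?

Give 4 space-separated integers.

I0 sub r5 <- r3,r4: IF@1 ID@2 stall=0 (-) EX@3 MEM@4 WB@5
I1 ld r1 <- r5: IF@2 ID@3 stall=2 (RAW on I0.r5 (WB@5)) EX@6 MEM@7 WB@8
I2 add r2 <- r5,r1: IF@3 ID@6 stall=2 (RAW on I1.r1 (WB@8)) EX@9 MEM@10 WB@11
I3 mul r4 <- r5,r4: IF@6 ID@9 stall=0 (-) EX@10 MEM@11 WB@12

Answer: 5 8 11 12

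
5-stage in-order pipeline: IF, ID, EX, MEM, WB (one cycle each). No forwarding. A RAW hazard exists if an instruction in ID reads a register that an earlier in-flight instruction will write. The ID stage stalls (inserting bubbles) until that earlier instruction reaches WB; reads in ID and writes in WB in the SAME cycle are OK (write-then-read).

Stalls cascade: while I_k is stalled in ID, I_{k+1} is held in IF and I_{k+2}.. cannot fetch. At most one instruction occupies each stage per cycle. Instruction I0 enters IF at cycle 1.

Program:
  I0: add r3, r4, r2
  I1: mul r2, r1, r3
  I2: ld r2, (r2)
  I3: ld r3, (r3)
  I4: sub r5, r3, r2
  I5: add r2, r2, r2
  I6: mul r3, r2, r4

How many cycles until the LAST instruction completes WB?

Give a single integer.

Answer: 19

Derivation:
I0 add r3 <- r4,r2: IF@1 ID@2 stall=0 (-) EX@3 MEM@4 WB@5
I1 mul r2 <- r1,r3: IF@2 ID@3 stall=2 (RAW on I0.r3 (WB@5)) EX@6 MEM@7 WB@8
I2 ld r2 <- r2: IF@3 ID@6 stall=2 (RAW on I1.r2 (WB@8)) EX@9 MEM@10 WB@11
I3 ld r3 <- r3: IF@6 ID@9 stall=0 (-) EX@10 MEM@11 WB@12
I4 sub r5 <- r3,r2: IF@9 ID@10 stall=2 (RAW on I3.r3 (WB@12)) EX@13 MEM@14 WB@15
I5 add r2 <- r2,r2: IF@10 ID@13 stall=0 (-) EX@14 MEM@15 WB@16
I6 mul r3 <- r2,r4: IF@13 ID@14 stall=2 (RAW on I5.r2 (WB@16)) EX@17 MEM@18 WB@19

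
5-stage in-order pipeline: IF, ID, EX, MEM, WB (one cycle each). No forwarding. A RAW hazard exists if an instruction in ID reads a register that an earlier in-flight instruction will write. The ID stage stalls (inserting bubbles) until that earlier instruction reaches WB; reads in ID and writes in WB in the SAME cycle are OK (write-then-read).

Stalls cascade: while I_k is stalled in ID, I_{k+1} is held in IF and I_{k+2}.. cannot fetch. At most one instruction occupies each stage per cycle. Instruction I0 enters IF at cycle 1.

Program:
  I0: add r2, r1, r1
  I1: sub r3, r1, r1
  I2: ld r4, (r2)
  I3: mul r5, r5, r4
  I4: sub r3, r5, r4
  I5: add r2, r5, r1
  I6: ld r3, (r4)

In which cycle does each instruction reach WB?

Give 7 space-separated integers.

I0 add r2 <- r1,r1: IF@1 ID@2 stall=0 (-) EX@3 MEM@4 WB@5
I1 sub r3 <- r1,r1: IF@2 ID@3 stall=0 (-) EX@4 MEM@5 WB@6
I2 ld r4 <- r2: IF@3 ID@4 stall=1 (RAW on I0.r2 (WB@5)) EX@6 MEM@7 WB@8
I3 mul r5 <- r5,r4: IF@4 ID@6 stall=2 (RAW on I2.r4 (WB@8)) EX@9 MEM@10 WB@11
I4 sub r3 <- r5,r4: IF@6 ID@9 stall=2 (RAW on I3.r5 (WB@11)) EX@12 MEM@13 WB@14
I5 add r2 <- r5,r1: IF@9 ID@12 stall=0 (-) EX@13 MEM@14 WB@15
I6 ld r3 <- r4: IF@12 ID@13 stall=0 (-) EX@14 MEM@15 WB@16

Answer: 5 6 8 11 14 15 16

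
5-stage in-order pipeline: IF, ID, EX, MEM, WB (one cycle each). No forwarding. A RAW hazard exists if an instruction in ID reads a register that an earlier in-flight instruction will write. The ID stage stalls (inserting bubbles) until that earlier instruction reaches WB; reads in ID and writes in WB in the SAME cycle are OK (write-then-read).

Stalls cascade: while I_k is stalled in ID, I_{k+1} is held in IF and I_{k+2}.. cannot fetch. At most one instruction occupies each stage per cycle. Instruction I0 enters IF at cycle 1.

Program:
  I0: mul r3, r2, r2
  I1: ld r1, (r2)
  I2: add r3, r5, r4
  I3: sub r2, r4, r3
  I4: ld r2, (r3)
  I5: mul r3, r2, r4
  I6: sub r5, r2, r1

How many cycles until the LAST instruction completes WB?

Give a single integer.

I0 mul r3 <- r2,r2: IF@1 ID@2 stall=0 (-) EX@3 MEM@4 WB@5
I1 ld r1 <- r2: IF@2 ID@3 stall=0 (-) EX@4 MEM@5 WB@6
I2 add r3 <- r5,r4: IF@3 ID@4 stall=0 (-) EX@5 MEM@6 WB@7
I3 sub r2 <- r4,r3: IF@4 ID@5 stall=2 (RAW on I2.r3 (WB@7)) EX@8 MEM@9 WB@10
I4 ld r2 <- r3: IF@5 ID@8 stall=0 (-) EX@9 MEM@10 WB@11
I5 mul r3 <- r2,r4: IF@8 ID@9 stall=2 (RAW on I4.r2 (WB@11)) EX@12 MEM@13 WB@14
I6 sub r5 <- r2,r1: IF@9 ID@12 stall=0 (-) EX@13 MEM@14 WB@15

Answer: 15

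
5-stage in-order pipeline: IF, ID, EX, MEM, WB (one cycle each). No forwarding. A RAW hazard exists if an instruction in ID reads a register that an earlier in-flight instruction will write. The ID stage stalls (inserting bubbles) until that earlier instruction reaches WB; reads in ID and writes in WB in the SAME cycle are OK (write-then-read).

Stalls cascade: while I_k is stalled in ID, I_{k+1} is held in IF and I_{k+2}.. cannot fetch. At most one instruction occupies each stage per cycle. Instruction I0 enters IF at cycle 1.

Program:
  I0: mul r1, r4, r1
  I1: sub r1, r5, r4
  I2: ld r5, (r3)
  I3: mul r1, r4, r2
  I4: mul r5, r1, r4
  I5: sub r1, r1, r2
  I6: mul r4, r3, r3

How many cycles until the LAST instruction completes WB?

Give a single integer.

I0 mul r1 <- r4,r1: IF@1 ID@2 stall=0 (-) EX@3 MEM@4 WB@5
I1 sub r1 <- r5,r4: IF@2 ID@3 stall=0 (-) EX@4 MEM@5 WB@6
I2 ld r5 <- r3: IF@3 ID@4 stall=0 (-) EX@5 MEM@6 WB@7
I3 mul r1 <- r4,r2: IF@4 ID@5 stall=0 (-) EX@6 MEM@7 WB@8
I4 mul r5 <- r1,r4: IF@5 ID@6 stall=2 (RAW on I3.r1 (WB@8)) EX@9 MEM@10 WB@11
I5 sub r1 <- r1,r2: IF@6 ID@9 stall=0 (-) EX@10 MEM@11 WB@12
I6 mul r4 <- r3,r3: IF@9 ID@10 stall=0 (-) EX@11 MEM@12 WB@13

Answer: 13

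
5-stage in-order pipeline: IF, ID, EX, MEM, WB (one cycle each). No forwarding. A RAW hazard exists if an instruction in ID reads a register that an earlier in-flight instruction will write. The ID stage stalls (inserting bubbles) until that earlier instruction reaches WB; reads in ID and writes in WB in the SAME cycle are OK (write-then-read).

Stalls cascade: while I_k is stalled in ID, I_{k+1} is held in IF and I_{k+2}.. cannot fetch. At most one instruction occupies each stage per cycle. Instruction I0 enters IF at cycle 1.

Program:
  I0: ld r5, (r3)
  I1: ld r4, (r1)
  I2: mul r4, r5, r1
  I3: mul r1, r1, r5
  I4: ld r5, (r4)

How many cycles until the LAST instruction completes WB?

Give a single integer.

Answer: 11

Derivation:
I0 ld r5 <- r3: IF@1 ID@2 stall=0 (-) EX@3 MEM@4 WB@5
I1 ld r4 <- r1: IF@2 ID@3 stall=0 (-) EX@4 MEM@5 WB@6
I2 mul r4 <- r5,r1: IF@3 ID@4 stall=1 (RAW on I0.r5 (WB@5)) EX@6 MEM@7 WB@8
I3 mul r1 <- r1,r5: IF@4 ID@6 stall=0 (-) EX@7 MEM@8 WB@9
I4 ld r5 <- r4: IF@6 ID@7 stall=1 (RAW on I2.r4 (WB@8)) EX@9 MEM@10 WB@11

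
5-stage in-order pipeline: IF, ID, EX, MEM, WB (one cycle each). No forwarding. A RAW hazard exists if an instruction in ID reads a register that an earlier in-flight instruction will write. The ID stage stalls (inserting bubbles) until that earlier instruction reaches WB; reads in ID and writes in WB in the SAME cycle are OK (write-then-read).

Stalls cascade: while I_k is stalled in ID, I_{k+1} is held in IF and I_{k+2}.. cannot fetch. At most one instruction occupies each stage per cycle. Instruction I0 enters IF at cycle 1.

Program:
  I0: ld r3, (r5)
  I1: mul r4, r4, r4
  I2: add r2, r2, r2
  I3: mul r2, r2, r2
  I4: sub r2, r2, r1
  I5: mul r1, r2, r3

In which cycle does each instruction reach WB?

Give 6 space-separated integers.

Answer: 5 6 7 10 13 16

Derivation:
I0 ld r3 <- r5: IF@1 ID@2 stall=0 (-) EX@3 MEM@4 WB@5
I1 mul r4 <- r4,r4: IF@2 ID@3 stall=0 (-) EX@4 MEM@5 WB@6
I2 add r2 <- r2,r2: IF@3 ID@4 stall=0 (-) EX@5 MEM@6 WB@7
I3 mul r2 <- r2,r2: IF@4 ID@5 stall=2 (RAW on I2.r2 (WB@7)) EX@8 MEM@9 WB@10
I4 sub r2 <- r2,r1: IF@5 ID@8 stall=2 (RAW on I3.r2 (WB@10)) EX@11 MEM@12 WB@13
I5 mul r1 <- r2,r3: IF@8 ID@11 stall=2 (RAW on I4.r2 (WB@13)) EX@14 MEM@15 WB@16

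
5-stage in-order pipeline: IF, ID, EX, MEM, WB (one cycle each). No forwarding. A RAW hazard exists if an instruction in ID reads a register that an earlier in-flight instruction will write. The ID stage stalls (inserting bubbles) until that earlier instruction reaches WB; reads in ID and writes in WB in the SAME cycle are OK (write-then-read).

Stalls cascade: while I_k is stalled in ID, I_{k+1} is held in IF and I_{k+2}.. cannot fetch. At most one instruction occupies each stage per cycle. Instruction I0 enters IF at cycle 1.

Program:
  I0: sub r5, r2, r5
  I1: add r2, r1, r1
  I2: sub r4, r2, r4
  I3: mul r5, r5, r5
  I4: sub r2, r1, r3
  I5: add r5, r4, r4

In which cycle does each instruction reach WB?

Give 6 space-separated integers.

Answer: 5 6 9 10 11 12

Derivation:
I0 sub r5 <- r2,r5: IF@1 ID@2 stall=0 (-) EX@3 MEM@4 WB@5
I1 add r2 <- r1,r1: IF@2 ID@3 stall=0 (-) EX@4 MEM@5 WB@6
I2 sub r4 <- r2,r4: IF@3 ID@4 stall=2 (RAW on I1.r2 (WB@6)) EX@7 MEM@8 WB@9
I3 mul r5 <- r5,r5: IF@4 ID@7 stall=0 (-) EX@8 MEM@9 WB@10
I4 sub r2 <- r1,r3: IF@7 ID@8 stall=0 (-) EX@9 MEM@10 WB@11
I5 add r5 <- r4,r4: IF@8 ID@9 stall=0 (-) EX@10 MEM@11 WB@12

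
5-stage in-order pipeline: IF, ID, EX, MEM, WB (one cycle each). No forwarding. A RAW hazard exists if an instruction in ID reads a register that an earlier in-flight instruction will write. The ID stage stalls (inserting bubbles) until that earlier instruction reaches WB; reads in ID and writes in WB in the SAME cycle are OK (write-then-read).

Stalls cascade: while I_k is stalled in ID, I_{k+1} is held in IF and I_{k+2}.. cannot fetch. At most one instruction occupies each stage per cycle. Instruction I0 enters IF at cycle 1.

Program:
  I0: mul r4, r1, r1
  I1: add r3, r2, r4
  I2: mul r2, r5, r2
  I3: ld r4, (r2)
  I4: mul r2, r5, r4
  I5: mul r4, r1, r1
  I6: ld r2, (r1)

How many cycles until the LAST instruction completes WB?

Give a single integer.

I0 mul r4 <- r1,r1: IF@1 ID@2 stall=0 (-) EX@3 MEM@4 WB@5
I1 add r3 <- r2,r4: IF@2 ID@3 stall=2 (RAW on I0.r4 (WB@5)) EX@6 MEM@7 WB@8
I2 mul r2 <- r5,r2: IF@3 ID@6 stall=0 (-) EX@7 MEM@8 WB@9
I3 ld r4 <- r2: IF@6 ID@7 stall=2 (RAW on I2.r2 (WB@9)) EX@10 MEM@11 WB@12
I4 mul r2 <- r5,r4: IF@7 ID@10 stall=2 (RAW on I3.r4 (WB@12)) EX@13 MEM@14 WB@15
I5 mul r4 <- r1,r1: IF@10 ID@13 stall=0 (-) EX@14 MEM@15 WB@16
I6 ld r2 <- r1: IF@13 ID@14 stall=0 (-) EX@15 MEM@16 WB@17

Answer: 17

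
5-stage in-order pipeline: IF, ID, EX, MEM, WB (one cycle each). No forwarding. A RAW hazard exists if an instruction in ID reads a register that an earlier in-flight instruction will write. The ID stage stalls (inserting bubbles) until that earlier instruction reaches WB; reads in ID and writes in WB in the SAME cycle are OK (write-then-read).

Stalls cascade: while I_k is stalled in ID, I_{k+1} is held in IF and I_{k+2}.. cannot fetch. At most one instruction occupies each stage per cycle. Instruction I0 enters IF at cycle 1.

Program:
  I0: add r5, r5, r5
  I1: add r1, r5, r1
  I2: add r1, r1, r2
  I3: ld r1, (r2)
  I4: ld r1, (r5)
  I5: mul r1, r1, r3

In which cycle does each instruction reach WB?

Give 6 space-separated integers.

Answer: 5 8 11 12 13 16

Derivation:
I0 add r5 <- r5,r5: IF@1 ID@2 stall=0 (-) EX@3 MEM@4 WB@5
I1 add r1 <- r5,r1: IF@2 ID@3 stall=2 (RAW on I0.r5 (WB@5)) EX@6 MEM@7 WB@8
I2 add r1 <- r1,r2: IF@3 ID@6 stall=2 (RAW on I1.r1 (WB@8)) EX@9 MEM@10 WB@11
I3 ld r1 <- r2: IF@6 ID@9 stall=0 (-) EX@10 MEM@11 WB@12
I4 ld r1 <- r5: IF@9 ID@10 stall=0 (-) EX@11 MEM@12 WB@13
I5 mul r1 <- r1,r3: IF@10 ID@11 stall=2 (RAW on I4.r1 (WB@13)) EX@14 MEM@15 WB@16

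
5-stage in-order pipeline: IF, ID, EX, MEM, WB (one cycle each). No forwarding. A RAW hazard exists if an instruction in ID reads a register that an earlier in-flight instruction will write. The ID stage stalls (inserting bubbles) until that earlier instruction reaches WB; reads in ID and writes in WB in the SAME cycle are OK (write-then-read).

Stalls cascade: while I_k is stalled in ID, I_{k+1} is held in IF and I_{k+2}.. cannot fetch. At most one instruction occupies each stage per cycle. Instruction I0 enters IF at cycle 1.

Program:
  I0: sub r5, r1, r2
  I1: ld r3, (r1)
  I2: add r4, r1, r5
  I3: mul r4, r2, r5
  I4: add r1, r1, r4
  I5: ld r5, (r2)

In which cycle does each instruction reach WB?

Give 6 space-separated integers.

Answer: 5 6 8 9 12 13

Derivation:
I0 sub r5 <- r1,r2: IF@1 ID@2 stall=0 (-) EX@3 MEM@4 WB@5
I1 ld r3 <- r1: IF@2 ID@3 stall=0 (-) EX@4 MEM@5 WB@6
I2 add r4 <- r1,r5: IF@3 ID@4 stall=1 (RAW on I0.r5 (WB@5)) EX@6 MEM@7 WB@8
I3 mul r4 <- r2,r5: IF@4 ID@6 stall=0 (-) EX@7 MEM@8 WB@9
I4 add r1 <- r1,r4: IF@6 ID@7 stall=2 (RAW on I3.r4 (WB@9)) EX@10 MEM@11 WB@12
I5 ld r5 <- r2: IF@7 ID@10 stall=0 (-) EX@11 MEM@12 WB@13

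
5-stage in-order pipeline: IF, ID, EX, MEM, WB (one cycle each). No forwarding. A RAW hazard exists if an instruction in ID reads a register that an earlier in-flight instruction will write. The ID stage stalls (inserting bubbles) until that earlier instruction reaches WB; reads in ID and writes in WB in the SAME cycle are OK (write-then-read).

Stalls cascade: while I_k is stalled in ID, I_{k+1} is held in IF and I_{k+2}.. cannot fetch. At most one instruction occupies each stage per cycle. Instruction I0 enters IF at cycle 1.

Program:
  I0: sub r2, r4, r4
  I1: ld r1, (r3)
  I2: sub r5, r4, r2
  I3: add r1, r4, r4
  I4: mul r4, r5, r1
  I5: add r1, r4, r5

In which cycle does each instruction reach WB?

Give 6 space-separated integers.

Answer: 5 6 8 9 12 15

Derivation:
I0 sub r2 <- r4,r4: IF@1 ID@2 stall=0 (-) EX@3 MEM@4 WB@5
I1 ld r1 <- r3: IF@2 ID@3 stall=0 (-) EX@4 MEM@5 WB@6
I2 sub r5 <- r4,r2: IF@3 ID@4 stall=1 (RAW on I0.r2 (WB@5)) EX@6 MEM@7 WB@8
I3 add r1 <- r4,r4: IF@4 ID@6 stall=0 (-) EX@7 MEM@8 WB@9
I4 mul r4 <- r5,r1: IF@6 ID@7 stall=2 (RAW on I3.r1 (WB@9)) EX@10 MEM@11 WB@12
I5 add r1 <- r4,r5: IF@7 ID@10 stall=2 (RAW on I4.r4 (WB@12)) EX@13 MEM@14 WB@15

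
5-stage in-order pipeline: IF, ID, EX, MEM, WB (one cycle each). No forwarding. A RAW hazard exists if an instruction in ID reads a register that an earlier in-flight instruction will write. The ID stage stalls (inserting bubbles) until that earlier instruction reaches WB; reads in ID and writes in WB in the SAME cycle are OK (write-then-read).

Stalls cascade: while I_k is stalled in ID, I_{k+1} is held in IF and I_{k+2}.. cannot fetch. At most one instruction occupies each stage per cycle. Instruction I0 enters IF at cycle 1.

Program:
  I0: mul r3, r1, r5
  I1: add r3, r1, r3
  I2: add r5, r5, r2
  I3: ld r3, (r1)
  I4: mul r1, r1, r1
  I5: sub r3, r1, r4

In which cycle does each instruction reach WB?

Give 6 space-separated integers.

I0 mul r3 <- r1,r5: IF@1 ID@2 stall=0 (-) EX@3 MEM@4 WB@5
I1 add r3 <- r1,r3: IF@2 ID@3 stall=2 (RAW on I0.r3 (WB@5)) EX@6 MEM@7 WB@8
I2 add r5 <- r5,r2: IF@3 ID@6 stall=0 (-) EX@7 MEM@8 WB@9
I3 ld r3 <- r1: IF@6 ID@7 stall=0 (-) EX@8 MEM@9 WB@10
I4 mul r1 <- r1,r1: IF@7 ID@8 stall=0 (-) EX@9 MEM@10 WB@11
I5 sub r3 <- r1,r4: IF@8 ID@9 stall=2 (RAW on I4.r1 (WB@11)) EX@12 MEM@13 WB@14

Answer: 5 8 9 10 11 14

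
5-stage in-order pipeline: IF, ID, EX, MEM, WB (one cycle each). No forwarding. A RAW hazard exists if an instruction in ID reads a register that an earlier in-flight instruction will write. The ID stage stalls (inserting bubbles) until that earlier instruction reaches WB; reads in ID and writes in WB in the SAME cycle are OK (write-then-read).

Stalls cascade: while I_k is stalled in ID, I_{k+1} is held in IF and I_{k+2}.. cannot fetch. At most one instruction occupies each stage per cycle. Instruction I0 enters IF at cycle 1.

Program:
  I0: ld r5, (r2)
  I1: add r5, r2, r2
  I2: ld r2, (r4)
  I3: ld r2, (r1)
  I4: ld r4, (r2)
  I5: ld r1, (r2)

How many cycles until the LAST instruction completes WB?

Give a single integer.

I0 ld r5 <- r2: IF@1 ID@2 stall=0 (-) EX@3 MEM@4 WB@5
I1 add r5 <- r2,r2: IF@2 ID@3 stall=0 (-) EX@4 MEM@5 WB@6
I2 ld r2 <- r4: IF@3 ID@4 stall=0 (-) EX@5 MEM@6 WB@7
I3 ld r2 <- r1: IF@4 ID@5 stall=0 (-) EX@6 MEM@7 WB@8
I4 ld r4 <- r2: IF@5 ID@6 stall=2 (RAW on I3.r2 (WB@8)) EX@9 MEM@10 WB@11
I5 ld r1 <- r2: IF@6 ID@9 stall=0 (-) EX@10 MEM@11 WB@12

Answer: 12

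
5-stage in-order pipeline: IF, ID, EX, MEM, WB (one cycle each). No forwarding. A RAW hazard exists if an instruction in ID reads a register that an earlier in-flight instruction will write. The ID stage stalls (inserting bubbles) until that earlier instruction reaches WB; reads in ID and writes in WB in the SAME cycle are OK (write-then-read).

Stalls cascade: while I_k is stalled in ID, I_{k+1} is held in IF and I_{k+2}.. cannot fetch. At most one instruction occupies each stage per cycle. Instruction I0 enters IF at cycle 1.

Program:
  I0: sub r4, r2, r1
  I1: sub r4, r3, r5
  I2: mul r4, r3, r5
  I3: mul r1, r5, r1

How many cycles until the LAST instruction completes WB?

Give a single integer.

I0 sub r4 <- r2,r1: IF@1 ID@2 stall=0 (-) EX@3 MEM@4 WB@5
I1 sub r4 <- r3,r5: IF@2 ID@3 stall=0 (-) EX@4 MEM@5 WB@6
I2 mul r4 <- r3,r5: IF@3 ID@4 stall=0 (-) EX@5 MEM@6 WB@7
I3 mul r1 <- r5,r1: IF@4 ID@5 stall=0 (-) EX@6 MEM@7 WB@8

Answer: 8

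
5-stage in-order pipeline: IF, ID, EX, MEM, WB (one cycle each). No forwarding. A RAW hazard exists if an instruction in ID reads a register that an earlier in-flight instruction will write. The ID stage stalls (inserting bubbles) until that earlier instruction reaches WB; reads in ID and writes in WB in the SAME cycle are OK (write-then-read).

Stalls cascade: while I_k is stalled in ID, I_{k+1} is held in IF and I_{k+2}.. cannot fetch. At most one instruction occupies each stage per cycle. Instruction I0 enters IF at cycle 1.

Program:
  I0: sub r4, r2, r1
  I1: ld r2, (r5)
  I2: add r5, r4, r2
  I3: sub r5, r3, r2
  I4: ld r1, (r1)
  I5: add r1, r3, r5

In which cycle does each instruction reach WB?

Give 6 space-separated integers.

Answer: 5 6 9 10 11 13

Derivation:
I0 sub r4 <- r2,r1: IF@1 ID@2 stall=0 (-) EX@3 MEM@4 WB@5
I1 ld r2 <- r5: IF@2 ID@3 stall=0 (-) EX@4 MEM@5 WB@6
I2 add r5 <- r4,r2: IF@3 ID@4 stall=2 (RAW on I1.r2 (WB@6)) EX@7 MEM@8 WB@9
I3 sub r5 <- r3,r2: IF@4 ID@7 stall=0 (-) EX@8 MEM@9 WB@10
I4 ld r1 <- r1: IF@7 ID@8 stall=0 (-) EX@9 MEM@10 WB@11
I5 add r1 <- r3,r5: IF@8 ID@9 stall=1 (RAW on I3.r5 (WB@10)) EX@11 MEM@12 WB@13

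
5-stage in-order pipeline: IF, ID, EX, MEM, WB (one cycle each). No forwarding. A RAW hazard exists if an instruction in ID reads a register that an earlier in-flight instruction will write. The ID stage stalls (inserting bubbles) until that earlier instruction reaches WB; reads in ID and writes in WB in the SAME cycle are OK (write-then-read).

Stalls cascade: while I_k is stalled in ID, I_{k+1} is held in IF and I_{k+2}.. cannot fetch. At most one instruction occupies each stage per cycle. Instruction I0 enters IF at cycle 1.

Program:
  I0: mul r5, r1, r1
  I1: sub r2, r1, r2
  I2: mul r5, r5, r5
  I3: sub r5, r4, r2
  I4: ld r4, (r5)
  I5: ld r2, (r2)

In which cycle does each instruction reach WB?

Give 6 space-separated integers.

I0 mul r5 <- r1,r1: IF@1 ID@2 stall=0 (-) EX@3 MEM@4 WB@5
I1 sub r2 <- r1,r2: IF@2 ID@3 stall=0 (-) EX@4 MEM@5 WB@6
I2 mul r5 <- r5,r5: IF@3 ID@4 stall=1 (RAW on I0.r5 (WB@5)) EX@6 MEM@7 WB@8
I3 sub r5 <- r4,r2: IF@4 ID@6 stall=0 (-) EX@7 MEM@8 WB@9
I4 ld r4 <- r5: IF@6 ID@7 stall=2 (RAW on I3.r5 (WB@9)) EX@10 MEM@11 WB@12
I5 ld r2 <- r2: IF@7 ID@10 stall=0 (-) EX@11 MEM@12 WB@13

Answer: 5 6 8 9 12 13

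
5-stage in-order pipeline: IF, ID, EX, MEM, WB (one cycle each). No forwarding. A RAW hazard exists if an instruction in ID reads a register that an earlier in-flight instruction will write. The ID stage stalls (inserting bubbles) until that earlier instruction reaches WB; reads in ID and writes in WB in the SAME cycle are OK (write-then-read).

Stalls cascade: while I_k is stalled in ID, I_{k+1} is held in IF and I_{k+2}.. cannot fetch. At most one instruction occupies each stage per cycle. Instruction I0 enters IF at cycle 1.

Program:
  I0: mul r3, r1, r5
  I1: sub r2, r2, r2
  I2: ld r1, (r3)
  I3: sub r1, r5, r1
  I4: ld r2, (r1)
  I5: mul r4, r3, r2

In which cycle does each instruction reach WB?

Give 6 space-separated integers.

Answer: 5 6 8 11 14 17

Derivation:
I0 mul r3 <- r1,r5: IF@1 ID@2 stall=0 (-) EX@3 MEM@4 WB@5
I1 sub r2 <- r2,r2: IF@2 ID@3 stall=0 (-) EX@4 MEM@5 WB@6
I2 ld r1 <- r3: IF@3 ID@4 stall=1 (RAW on I0.r3 (WB@5)) EX@6 MEM@7 WB@8
I3 sub r1 <- r5,r1: IF@4 ID@6 stall=2 (RAW on I2.r1 (WB@8)) EX@9 MEM@10 WB@11
I4 ld r2 <- r1: IF@6 ID@9 stall=2 (RAW on I3.r1 (WB@11)) EX@12 MEM@13 WB@14
I5 mul r4 <- r3,r2: IF@9 ID@12 stall=2 (RAW on I4.r2 (WB@14)) EX@15 MEM@16 WB@17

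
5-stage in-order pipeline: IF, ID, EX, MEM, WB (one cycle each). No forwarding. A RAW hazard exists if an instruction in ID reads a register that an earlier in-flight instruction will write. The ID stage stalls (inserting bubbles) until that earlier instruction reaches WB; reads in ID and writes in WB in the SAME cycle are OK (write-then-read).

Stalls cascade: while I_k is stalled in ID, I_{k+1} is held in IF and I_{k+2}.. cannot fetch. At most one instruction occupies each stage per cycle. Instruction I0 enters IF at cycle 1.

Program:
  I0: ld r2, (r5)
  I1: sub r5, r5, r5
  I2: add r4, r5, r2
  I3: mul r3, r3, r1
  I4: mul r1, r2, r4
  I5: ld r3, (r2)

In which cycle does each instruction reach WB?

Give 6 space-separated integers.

Answer: 5 6 9 10 12 13

Derivation:
I0 ld r2 <- r5: IF@1 ID@2 stall=0 (-) EX@3 MEM@4 WB@5
I1 sub r5 <- r5,r5: IF@2 ID@3 stall=0 (-) EX@4 MEM@5 WB@6
I2 add r4 <- r5,r2: IF@3 ID@4 stall=2 (RAW on I1.r5 (WB@6)) EX@7 MEM@8 WB@9
I3 mul r3 <- r3,r1: IF@4 ID@7 stall=0 (-) EX@8 MEM@9 WB@10
I4 mul r1 <- r2,r4: IF@7 ID@8 stall=1 (RAW on I2.r4 (WB@9)) EX@10 MEM@11 WB@12
I5 ld r3 <- r2: IF@8 ID@10 stall=0 (-) EX@11 MEM@12 WB@13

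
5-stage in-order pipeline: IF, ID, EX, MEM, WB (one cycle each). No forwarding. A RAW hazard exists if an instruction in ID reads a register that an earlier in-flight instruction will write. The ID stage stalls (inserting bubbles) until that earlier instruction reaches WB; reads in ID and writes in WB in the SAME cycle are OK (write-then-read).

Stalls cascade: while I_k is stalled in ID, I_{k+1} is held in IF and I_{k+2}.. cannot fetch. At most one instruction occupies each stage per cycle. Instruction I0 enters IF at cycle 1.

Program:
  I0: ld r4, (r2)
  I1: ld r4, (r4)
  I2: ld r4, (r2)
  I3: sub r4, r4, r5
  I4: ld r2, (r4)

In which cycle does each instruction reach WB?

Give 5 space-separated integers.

Answer: 5 8 9 12 15

Derivation:
I0 ld r4 <- r2: IF@1 ID@2 stall=0 (-) EX@3 MEM@4 WB@5
I1 ld r4 <- r4: IF@2 ID@3 stall=2 (RAW on I0.r4 (WB@5)) EX@6 MEM@7 WB@8
I2 ld r4 <- r2: IF@3 ID@6 stall=0 (-) EX@7 MEM@8 WB@9
I3 sub r4 <- r4,r5: IF@6 ID@7 stall=2 (RAW on I2.r4 (WB@9)) EX@10 MEM@11 WB@12
I4 ld r2 <- r4: IF@7 ID@10 stall=2 (RAW on I3.r4 (WB@12)) EX@13 MEM@14 WB@15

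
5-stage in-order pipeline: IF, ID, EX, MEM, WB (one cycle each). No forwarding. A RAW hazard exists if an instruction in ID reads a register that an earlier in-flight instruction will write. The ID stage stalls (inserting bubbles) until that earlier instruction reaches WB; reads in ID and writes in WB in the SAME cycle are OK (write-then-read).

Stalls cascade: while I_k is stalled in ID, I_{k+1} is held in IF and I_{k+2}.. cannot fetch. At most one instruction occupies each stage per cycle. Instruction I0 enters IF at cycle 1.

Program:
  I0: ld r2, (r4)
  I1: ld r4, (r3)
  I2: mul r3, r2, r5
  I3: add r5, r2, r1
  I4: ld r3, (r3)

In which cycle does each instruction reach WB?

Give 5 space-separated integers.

I0 ld r2 <- r4: IF@1 ID@2 stall=0 (-) EX@3 MEM@4 WB@5
I1 ld r4 <- r3: IF@2 ID@3 stall=0 (-) EX@4 MEM@5 WB@6
I2 mul r3 <- r2,r5: IF@3 ID@4 stall=1 (RAW on I0.r2 (WB@5)) EX@6 MEM@7 WB@8
I3 add r5 <- r2,r1: IF@4 ID@6 stall=0 (-) EX@7 MEM@8 WB@9
I4 ld r3 <- r3: IF@6 ID@7 stall=1 (RAW on I2.r3 (WB@8)) EX@9 MEM@10 WB@11

Answer: 5 6 8 9 11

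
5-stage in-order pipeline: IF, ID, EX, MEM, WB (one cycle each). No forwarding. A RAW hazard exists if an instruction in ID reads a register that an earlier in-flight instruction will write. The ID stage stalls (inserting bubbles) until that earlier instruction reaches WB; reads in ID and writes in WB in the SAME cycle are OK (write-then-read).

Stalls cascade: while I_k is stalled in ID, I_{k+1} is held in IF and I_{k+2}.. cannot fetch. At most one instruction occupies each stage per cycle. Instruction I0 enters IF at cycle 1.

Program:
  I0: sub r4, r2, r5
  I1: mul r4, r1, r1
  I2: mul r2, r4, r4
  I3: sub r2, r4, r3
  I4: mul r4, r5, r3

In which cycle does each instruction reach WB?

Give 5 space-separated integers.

I0 sub r4 <- r2,r5: IF@1 ID@2 stall=0 (-) EX@3 MEM@4 WB@5
I1 mul r4 <- r1,r1: IF@2 ID@3 stall=0 (-) EX@4 MEM@5 WB@6
I2 mul r2 <- r4,r4: IF@3 ID@4 stall=2 (RAW on I1.r4 (WB@6)) EX@7 MEM@8 WB@9
I3 sub r2 <- r4,r3: IF@4 ID@7 stall=0 (-) EX@8 MEM@9 WB@10
I4 mul r4 <- r5,r3: IF@7 ID@8 stall=0 (-) EX@9 MEM@10 WB@11

Answer: 5 6 9 10 11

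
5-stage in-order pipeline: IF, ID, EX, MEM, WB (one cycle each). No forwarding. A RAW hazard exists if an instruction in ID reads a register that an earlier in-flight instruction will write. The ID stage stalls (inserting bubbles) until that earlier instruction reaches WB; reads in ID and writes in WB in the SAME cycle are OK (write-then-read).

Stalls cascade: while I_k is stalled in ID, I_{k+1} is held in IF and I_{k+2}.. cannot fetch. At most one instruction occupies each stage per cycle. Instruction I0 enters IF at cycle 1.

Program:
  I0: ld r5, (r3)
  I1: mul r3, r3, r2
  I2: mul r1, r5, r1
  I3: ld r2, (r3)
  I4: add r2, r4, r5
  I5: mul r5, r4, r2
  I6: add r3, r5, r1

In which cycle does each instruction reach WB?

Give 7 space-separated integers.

Answer: 5 6 8 9 10 13 16

Derivation:
I0 ld r5 <- r3: IF@1 ID@2 stall=0 (-) EX@3 MEM@4 WB@5
I1 mul r3 <- r3,r2: IF@2 ID@3 stall=0 (-) EX@4 MEM@5 WB@6
I2 mul r1 <- r5,r1: IF@3 ID@4 stall=1 (RAW on I0.r5 (WB@5)) EX@6 MEM@7 WB@8
I3 ld r2 <- r3: IF@4 ID@6 stall=0 (-) EX@7 MEM@8 WB@9
I4 add r2 <- r4,r5: IF@6 ID@7 stall=0 (-) EX@8 MEM@9 WB@10
I5 mul r5 <- r4,r2: IF@7 ID@8 stall=2 (RAW on I4.r2 (WB@10)) EX@11 MEM@12 WB@13
I6 add r3 <- r5,r1: IF@8 ID@11 stall=2 (RAW on I5.r5 (WB@13)) EX@14 MEM@15 WB@16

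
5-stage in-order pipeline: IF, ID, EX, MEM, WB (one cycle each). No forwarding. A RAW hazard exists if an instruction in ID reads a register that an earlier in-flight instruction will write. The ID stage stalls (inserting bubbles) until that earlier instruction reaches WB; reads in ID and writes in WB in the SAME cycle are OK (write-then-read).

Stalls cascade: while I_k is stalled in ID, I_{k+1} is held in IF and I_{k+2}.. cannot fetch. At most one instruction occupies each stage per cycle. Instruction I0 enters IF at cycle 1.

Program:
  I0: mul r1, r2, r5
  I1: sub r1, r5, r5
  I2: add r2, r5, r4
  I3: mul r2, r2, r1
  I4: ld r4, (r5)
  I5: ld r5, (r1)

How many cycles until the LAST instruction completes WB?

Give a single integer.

I0 mul r1 <- r2,r5: IF@1 ID@2 stall=0 (-) EX@3 MEM@4 WB@5
I1 sub r1 <- r5,r5: IF@2 ID@3 stall=0 (-) EX@4 MEM@5 WB@6
I2 add r2 <- r5,r4: IF@3 ID@4 stall=0 (-) EX@5 MEM@6 WB@7
I3 mul r2 <- r2,r1: IF@4 ID@5 stall=2 (RAW on I2.r2 (WB@7)) EX@8 MEM@9 WB@10
I4 ld r4 <- r5: IF@5 ID@8 stall=0 (-) EX@9 MEM@10 WB@11
I5 ld r5 <- r1: IF@8 ID@9 stall=0 (-) EX@10 MEM@11 WB@12

Answer: 12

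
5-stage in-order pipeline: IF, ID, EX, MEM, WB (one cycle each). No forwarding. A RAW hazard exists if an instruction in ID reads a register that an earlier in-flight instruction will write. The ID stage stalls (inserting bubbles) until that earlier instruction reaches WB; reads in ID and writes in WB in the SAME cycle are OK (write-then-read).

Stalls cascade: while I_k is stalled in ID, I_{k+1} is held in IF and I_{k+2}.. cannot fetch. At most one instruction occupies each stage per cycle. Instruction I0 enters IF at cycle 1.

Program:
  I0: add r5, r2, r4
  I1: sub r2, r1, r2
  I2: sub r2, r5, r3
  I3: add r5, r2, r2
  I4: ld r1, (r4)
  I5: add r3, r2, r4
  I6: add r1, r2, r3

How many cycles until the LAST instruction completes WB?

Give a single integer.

I0 add r5 <- r2,r4: IF@1 ID@2 stall=0 (-) EX@3 MEM@4 WB@5
I1 sub r2 <- r1,r2: IF@2 ID@3 stall=0 (-) EX@4 MEM@5 WB@6
I2 sub r2 <- r5,r3: IF@3 ID@4 stall=1 (RAW on I0.r5 (WB@5)) EX@6 MEM@7 WB@8
I3 add r5 <- r2,r2: IF@4 ID@6 stall=2 (RAW on I2.r2 (WB@8)) EX@9 MEM@10 WB@11
I4 ld r1 <- r4: IF@6 ID@9 stall=0 (-) EX@10 MEM@11 WB@12
I5 add r3 <- r2,r4: IF@9 ID@10 stall=0 (-) EX@11 MEM@12 WB@13
I6 add r1 <- r2,r3: IF@10 ID@11 stall=2 (RAW on I5.r3 (WB@13)) EX@14 MEM@15 WB@16

Answer: 16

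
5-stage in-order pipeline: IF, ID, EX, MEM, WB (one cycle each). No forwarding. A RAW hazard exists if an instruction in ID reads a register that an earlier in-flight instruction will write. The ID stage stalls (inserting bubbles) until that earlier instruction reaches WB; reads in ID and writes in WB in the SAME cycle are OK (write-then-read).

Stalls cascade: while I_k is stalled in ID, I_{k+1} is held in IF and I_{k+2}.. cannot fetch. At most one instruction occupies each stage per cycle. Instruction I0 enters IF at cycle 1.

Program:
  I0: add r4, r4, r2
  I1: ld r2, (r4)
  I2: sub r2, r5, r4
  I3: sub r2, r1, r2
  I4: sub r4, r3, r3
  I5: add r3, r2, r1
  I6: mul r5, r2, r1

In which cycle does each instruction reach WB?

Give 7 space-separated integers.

I0 add r4 <- r4,r2: IF@1 ID@2 stall=0 (-) EX@3 MEM@4 WB@5
I1 ld r2 <- r4: IF@2 ID@3 stall=2 (RAW on I0.r4 (WB@5)) EX@6 MEM@7 WB@8
I2 sub r2 <- r5,r4: IF@3 ID@6 stall=0 (-) EX@7 MEM@8 WB@9
I3 sub r2 <- r1,r2: IF@6 ID@7 stall=2 (RAW on I2.r2 (WB@9)) EX@10 MEM@11 WB@12
I4 sub r4 <- r3,r3: IF@7 ID@10 stall=0 (-) EX@11 MEM@12 WB@13
I5 add r3 <- r2,r1: IF@10 ID@11 stall=1 (RAW on I3.r2 (WB@12)) EX@13 MEM@14 WB@15
I6 mul r5 <- r2,r1: IF@11 ID@13 stall=0 (-) EX@14 MEM@15 WB@16

Answer: 5 8 9 12 13 15 16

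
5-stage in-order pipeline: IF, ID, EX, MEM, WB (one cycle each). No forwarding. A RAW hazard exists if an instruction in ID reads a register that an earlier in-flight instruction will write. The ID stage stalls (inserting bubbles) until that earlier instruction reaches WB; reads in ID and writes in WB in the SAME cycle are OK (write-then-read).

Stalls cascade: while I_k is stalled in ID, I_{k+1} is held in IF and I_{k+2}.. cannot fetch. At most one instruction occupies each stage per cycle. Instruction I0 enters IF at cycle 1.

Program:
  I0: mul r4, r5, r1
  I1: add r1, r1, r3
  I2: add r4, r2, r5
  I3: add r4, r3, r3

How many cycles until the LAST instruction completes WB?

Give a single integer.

Answer: 8

Derivation:
I0 mul r4 <- r5,r1: IF@1 ID@2 stall=0 (-) EX@3 MEM@4 WB@5
I1 add r1 <- r1,r3: IF@2 ID@3 stall=0 (-) EX@4 MEM@5 WB@6
I2 add r4 <- r2,r5: IF@3 ID@4 stall=0 (-) EX@5 MEM@6 WB@7
I3 add r4 <- r3,r3: IF@4 ID@5 stall=0 (-) EX@6 MEM@7 WB@8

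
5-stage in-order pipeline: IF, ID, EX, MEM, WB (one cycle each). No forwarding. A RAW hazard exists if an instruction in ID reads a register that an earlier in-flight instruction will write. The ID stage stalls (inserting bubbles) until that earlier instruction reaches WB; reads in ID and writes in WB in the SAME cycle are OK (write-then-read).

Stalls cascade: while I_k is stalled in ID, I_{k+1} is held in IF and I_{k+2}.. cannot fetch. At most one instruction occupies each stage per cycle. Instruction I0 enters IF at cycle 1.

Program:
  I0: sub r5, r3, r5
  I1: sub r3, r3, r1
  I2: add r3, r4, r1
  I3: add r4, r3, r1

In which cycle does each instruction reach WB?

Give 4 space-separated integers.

Answer: 5 6 7 10

Derivation:
I0 sub r5 <- r3,r5: IF@1 ID@2 stall=0 (-) EX@3 MEM@4 WB@5
I1 sub r3 <- r3,r1: IF@2 ID@3 stall=0 (-) EX@4 MEM@5 WB@6
I2 add r3 <- r4,r1: IF@3 ID@4 stall=0 (-) EX@5 MEM@6 WB@7
I3 add r4 <- r3,r1: IF@4 ID@5 stall=2 (RAW on I2.r3 (WB@7)) EX@8 MEM@9 WB@10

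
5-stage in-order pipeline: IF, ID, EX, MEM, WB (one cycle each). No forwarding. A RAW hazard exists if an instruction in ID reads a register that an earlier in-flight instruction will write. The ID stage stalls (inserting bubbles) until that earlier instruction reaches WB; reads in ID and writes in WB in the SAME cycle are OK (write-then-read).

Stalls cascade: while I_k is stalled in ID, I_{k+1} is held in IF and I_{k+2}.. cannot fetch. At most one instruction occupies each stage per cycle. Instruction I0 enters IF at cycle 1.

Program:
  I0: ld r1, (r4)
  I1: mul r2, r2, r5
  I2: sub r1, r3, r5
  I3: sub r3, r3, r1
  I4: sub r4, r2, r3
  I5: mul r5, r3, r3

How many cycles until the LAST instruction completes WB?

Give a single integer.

Answer: 14

Derivation:
I0 ld r1 <- r4: IF@1 ID@2 stall=0 (-) EX@3 MEM@4 WB@5
I1 mul r2 <- r2,r5: IF@2 ID@3 stall=0 (-) EX@4 MEM@5 WB@6
I2 sub r1 <- r3,r5: IF@3 ID@4 stall=0 (-) EX@5 MEM@6 WB@7
I3 sub r3 <- r3,r1: IF@4 ID@5 stall=2 (RAW on I2.r1 (WB@7)) EX@8 MEM@9 WB@10
I4 sub r4 <- r2,r3: IF@5 ID@8 stall=2 (RAW on I3.r3 (WB@10)) EX@11 MEM@12 WB@13
I5 mul r5 <- r3,r3: IF@8 ID@11 stall=0 (-) EX@12 MEM@13 WB@14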